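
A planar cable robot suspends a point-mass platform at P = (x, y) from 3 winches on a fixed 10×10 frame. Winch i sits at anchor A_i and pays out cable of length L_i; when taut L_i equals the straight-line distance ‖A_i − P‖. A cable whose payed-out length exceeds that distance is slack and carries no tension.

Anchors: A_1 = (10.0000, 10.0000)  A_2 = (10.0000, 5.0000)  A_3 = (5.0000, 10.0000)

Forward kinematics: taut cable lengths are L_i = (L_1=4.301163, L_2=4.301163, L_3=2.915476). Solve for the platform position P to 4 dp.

(6.5000, 7.5000)

circle eqns → linear via eq_j − eq_1; set q_j = A_j·A_j − L_j²
q_1 = 100.0000+100.0000−18.5000 = 181.5000
0.0000·x + 10.0000·y = q_1−q_2 = 75.0000
10.0000·x + 0.0000·y = q_1−q_3 = 65.0000
solve first two rows → x=6.5000, y=7.5000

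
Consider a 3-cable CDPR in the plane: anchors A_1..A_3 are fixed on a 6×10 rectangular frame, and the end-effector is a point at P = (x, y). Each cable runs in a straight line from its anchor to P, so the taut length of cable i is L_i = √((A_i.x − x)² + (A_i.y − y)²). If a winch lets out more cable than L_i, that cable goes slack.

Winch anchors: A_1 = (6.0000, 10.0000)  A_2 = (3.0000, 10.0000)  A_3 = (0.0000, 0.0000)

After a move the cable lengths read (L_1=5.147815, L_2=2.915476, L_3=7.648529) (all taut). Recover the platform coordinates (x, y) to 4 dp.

(1.5000, 7.5000)

expand ‖A_i−P‖²=L_i² and subtract eq 1 (c_i ≔ ‖A_i‖²−L_i²)
c_1 = 36.0000+100.0000−26.5000 = 109.5000
eq1−eq2 → [6.0000  0.0000]·P = 9.0000
eq1−eq3 → [12.0000  20.0000]·P = 168.0000
2×2 solve → P = (1.5000, 7.5000)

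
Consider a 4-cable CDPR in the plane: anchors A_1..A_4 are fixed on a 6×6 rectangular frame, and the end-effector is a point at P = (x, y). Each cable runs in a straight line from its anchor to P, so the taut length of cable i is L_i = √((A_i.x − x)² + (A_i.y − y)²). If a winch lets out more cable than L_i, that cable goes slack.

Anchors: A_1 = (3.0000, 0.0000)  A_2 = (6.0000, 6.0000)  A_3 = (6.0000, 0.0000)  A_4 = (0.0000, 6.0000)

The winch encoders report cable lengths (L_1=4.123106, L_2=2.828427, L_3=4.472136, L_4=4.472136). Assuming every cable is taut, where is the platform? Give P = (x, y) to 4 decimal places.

circle eqns → linear via eq_j − eq_1; set q_j = A_j·A_j − L_j²
q_1 = 9.0000+0.0000−17.0000 = -8.0000
-6.0000·x − 12.0000·y = q_1−q_2 = -72.0000
-6.0000·x + 0.0000·y = q_1−q_3 = -24.0000
6.0000·x − 12.0000·y = q_1−q_4 = -24.0000
solve first two rows → x=4.0000, y=4.0000
check cable 4: ‖A_4−P‖² = 20.0000 ≈ L_4² = 20.0000 ✓

(4.0000, 4.0000)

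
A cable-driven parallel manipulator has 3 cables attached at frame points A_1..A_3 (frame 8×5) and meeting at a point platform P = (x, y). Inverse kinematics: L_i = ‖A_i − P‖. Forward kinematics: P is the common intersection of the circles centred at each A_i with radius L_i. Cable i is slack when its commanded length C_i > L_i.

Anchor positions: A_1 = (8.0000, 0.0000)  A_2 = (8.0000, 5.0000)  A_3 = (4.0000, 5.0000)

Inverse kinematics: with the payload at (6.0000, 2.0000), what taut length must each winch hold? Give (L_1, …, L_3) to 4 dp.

(2.8284, 3.6056, 3.6056)

L_1 = √((8.0000−6.0000)² + (0.0000−2.0000)²) = 2.8284
L_2 = √((8.0000−6.0000)² + (5.0000−2.0000)²) = 3.6056
L_3 = √((4.0000−6.0000)² + (5.0000−2.0000)²) = 3.6056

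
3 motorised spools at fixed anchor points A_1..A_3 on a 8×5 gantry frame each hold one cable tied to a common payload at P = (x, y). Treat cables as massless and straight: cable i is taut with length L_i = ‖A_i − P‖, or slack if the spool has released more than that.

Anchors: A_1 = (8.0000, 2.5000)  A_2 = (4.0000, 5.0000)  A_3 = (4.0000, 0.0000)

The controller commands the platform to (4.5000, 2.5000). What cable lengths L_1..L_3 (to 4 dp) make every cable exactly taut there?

L_1 = √((8.0000−4.5000)² + (2.5000−2.5000)²) = 3.5000
L_2 = √((4.0000−4.5000)² + (5.0000−2.5000)²) = 2.5495
L_3 = √((4.0000−4.5000)² + (0.0000−2.5000)²) = 2.5495

(3.5000, 2.5495, 2.5495)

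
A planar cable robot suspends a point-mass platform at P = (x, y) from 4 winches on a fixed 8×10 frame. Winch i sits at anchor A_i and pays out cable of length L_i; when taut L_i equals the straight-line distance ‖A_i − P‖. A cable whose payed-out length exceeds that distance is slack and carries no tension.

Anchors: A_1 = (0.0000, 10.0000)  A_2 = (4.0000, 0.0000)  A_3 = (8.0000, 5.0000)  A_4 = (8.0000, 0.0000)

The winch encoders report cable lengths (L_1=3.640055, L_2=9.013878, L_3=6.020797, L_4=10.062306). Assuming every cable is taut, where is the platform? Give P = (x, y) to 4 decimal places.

(3.5000, 9.0000)

circle eqns → linear via eq_j − eq_1; set k_j = A_j·A_j − L_j²
k_1 = 0.0000+100.0000−13.2500 = 86.7500
-8.0000·x + 20.0000·y = k_1−k_2 = 152.0000
-16.0000·x + 10.0000·y = k_1−k_3 = 34.0000
-16.0000·x + 20.0000·y = k_1−k_4 = 124.0000
solve first two rows → x=3.5000, y=9.0000
check cable 4: ‖A_4−P‖² = 101.2500 ≈ L_4² = 101.2500 ✓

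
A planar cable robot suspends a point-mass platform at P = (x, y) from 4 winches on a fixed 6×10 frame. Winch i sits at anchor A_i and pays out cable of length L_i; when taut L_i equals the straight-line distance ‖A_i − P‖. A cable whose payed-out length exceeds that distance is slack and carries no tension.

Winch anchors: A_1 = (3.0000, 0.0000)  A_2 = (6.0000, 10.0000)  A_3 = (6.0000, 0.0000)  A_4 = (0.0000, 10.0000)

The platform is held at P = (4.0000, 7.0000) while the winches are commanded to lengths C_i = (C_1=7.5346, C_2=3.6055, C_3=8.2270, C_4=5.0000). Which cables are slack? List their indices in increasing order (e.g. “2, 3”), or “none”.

1, 3

i=1: geometric 7.0711 vs commanded 7.5346 ⇒ slack
i=2: geometric 3.6056 vs commanded 3.6055 ⇒ taut
i=3: geometric 7.2801 vs commanded 8.2270 ⇒ slack
i=4: geometric 5.0000 vs commanded 5.0000 ⇒ taut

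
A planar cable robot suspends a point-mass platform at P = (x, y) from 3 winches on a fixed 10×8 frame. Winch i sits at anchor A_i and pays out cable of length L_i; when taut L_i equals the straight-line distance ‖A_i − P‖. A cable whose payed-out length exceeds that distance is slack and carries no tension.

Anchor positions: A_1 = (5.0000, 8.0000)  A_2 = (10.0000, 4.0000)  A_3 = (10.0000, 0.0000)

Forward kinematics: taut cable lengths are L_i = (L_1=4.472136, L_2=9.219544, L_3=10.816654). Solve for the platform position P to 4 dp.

circle eqns → linear via eq_j − eq_1; set k_j = A_j·A_j − L_j²
k_1 = 25.0000+64.0000−20.0000 = 69.0000
-10.0000·x + 8.0000·y = k_1−k_2 = 38.0000
-10.0000·x + 16.0000·y = k_1−k_3 = 86.0000
solve first two rows → x=1.0000, y=6.0000

(1.0000, 6.0000)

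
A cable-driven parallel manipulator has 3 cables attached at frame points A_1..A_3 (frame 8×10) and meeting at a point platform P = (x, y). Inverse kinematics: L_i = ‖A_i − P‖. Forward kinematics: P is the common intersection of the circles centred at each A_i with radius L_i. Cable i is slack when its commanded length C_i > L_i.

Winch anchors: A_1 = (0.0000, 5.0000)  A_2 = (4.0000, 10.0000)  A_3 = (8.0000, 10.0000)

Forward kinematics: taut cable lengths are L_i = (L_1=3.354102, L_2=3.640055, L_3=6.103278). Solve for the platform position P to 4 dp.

circle eqns → linear via eq_j − eq_1; set k_j = A_j·A_j − L_j²
k_1 = 0.0000+25.0000−11.2500 = 13.7500
-8.0000·x − 10.0000·y = k_1−k_2 = -89.0000
-16.0000·x − 10.0000·y = k_1−k_3 = -113.0000
solve first two rows → x=3.0000, y=6.5000

(3.0000, 6.5000)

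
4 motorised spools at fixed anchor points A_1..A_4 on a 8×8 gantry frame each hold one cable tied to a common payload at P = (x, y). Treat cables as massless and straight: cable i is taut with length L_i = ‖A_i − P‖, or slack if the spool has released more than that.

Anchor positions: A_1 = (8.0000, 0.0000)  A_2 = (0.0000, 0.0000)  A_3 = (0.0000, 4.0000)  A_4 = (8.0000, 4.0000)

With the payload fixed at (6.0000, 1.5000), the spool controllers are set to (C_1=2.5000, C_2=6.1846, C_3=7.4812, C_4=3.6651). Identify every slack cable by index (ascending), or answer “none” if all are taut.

i=1: geometric 2.5000 vs commanded 2.5000 ⇒ taut
i=2: geometric 6.1847 vs commanded 6.1846 ⇒ taut
i=3: geometric 6.5000 vs commanded 7.4812 ⇒ slack
i=4: geometric 3.2016 vs commanded 3.6651 ⇒ slack

3, 4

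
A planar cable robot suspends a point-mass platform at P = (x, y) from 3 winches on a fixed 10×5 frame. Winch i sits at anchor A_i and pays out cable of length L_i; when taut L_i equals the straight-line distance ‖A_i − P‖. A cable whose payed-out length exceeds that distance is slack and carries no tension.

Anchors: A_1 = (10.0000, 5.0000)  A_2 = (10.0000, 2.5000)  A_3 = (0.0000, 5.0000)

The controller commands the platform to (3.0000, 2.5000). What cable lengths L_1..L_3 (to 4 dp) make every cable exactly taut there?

L_1 = √((10.0000−3.0000)² + (5.0000−2.5000)²) = 7.4330
L_2 = √((10.0000−3.0000)² + (2.5000−2.5000)²) = 7.0000
L_3 = √((0.0000−3.0000)² + (5.0000−2.5000)²) = 3.9051

(7.4330, 7.0000, 3.9051)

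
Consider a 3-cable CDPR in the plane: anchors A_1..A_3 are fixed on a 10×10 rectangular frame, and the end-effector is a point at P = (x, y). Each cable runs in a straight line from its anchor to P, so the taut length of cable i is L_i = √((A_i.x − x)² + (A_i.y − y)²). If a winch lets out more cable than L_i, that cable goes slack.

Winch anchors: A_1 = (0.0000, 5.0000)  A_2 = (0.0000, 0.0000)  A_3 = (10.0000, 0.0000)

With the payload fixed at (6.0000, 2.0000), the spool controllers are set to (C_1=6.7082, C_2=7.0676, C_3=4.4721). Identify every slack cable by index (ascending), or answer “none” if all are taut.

i=1: geometric 6.7082 vs commanded 6.7082 ⇒ taut
i=2: geometric 6.3246 vs commanded 7.0676 ⇒ slack
i=3: geometric 4.4721 vs commanded 4.4721 ⇒ taut

2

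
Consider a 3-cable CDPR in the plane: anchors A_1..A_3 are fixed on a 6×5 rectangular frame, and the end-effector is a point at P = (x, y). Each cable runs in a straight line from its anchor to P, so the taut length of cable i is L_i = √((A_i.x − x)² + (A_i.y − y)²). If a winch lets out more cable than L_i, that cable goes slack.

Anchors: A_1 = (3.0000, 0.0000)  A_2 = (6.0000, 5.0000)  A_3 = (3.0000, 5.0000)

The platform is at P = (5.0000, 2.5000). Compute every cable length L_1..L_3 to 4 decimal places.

L_1: Δ = A_1−P = (-2.0000, -2.5000) → ‖Δ‖ = √10.2500 = 3.2016
L_2: Δ = A_2−P = (1.0000, 2.5000) → ‖Δ‖ = √7.2500 = 2.6926
L_3: Δ = A_3−P = (-2.0000, 2.5000) → ‖Δ‖ = √10.2500 = 3.2016

(3.2016, 2.6926, 3.2016)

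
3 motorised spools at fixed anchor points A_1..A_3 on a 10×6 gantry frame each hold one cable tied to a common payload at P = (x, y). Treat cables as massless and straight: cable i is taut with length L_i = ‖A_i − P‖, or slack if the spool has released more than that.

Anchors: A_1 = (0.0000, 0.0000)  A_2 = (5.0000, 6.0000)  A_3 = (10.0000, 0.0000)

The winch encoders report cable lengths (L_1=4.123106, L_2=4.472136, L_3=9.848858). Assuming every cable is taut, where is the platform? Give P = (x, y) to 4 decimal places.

circle eqns → linear via eq_j − eq_1; set q_j = A_j·A_j − L_j²
q_1 = 0.0000+0.0000−17.0000 = -17.0000
-10.0000·x − 12.0000·y = q_1−q_2 = -58.0000
-20.0000·x + 0.0000·y = q_1−q_3 = -20.0000
solve first two rows → x=1.0000, y=4.0000

(1.0000, 4.0000)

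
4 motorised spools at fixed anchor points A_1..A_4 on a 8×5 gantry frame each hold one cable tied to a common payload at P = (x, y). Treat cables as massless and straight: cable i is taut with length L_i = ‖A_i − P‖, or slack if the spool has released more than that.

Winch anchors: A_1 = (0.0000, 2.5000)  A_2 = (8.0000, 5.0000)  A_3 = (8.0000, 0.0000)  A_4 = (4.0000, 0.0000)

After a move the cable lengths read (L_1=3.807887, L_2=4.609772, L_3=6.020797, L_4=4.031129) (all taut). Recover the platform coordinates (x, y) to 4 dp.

circle eqns → linear via eq_j − eq_1; set c_j = A_j·A_j − L_j²
c_1 = 0.0000+6.2500−14.5000 = -8.2500
-16.0000·x − 5.0000·y = c_1−c_2 = -76.0000
-16.0000·x + 5.0000·y = c_1−c_3 = -36.0000
-8.0000·x + 5.0000·y = c_1−c_4 = -8.0000
solve first two rows → x=3.5000, y=4.0000
check cable 4: ‖A_4−P‖² = 16.2500 ≈ L_4² = 16.2500 ✓

(3.5000, 4.0000)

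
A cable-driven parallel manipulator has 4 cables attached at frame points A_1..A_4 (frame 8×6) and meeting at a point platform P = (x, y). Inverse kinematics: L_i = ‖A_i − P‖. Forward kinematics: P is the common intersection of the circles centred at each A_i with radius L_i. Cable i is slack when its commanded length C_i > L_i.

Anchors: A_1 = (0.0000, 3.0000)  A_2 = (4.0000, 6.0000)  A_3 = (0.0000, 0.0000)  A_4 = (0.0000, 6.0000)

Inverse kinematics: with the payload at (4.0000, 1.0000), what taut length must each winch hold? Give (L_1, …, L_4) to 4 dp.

L_1: Δ = A_1−P = (-4.0000, 2.0000) → ‖Δ‖ = √20.0000 = 4.4721
L_2: Δ = A_2−P = (0.0000, 5.0000) → ‖Δ‖ = √25.0000 = 5.0000
L_3: Δ = A_3−P = (-4.0000, -1.0000) → ‖Δ‖ = √17.0000 = 4.1231
L_4: Δ = A_4−P = (-4.0000, 5.0000) → ‖Δ‖ = √41.0000 = 6.4031

(4.4721, 5.0000, 4.1231, 6.4031)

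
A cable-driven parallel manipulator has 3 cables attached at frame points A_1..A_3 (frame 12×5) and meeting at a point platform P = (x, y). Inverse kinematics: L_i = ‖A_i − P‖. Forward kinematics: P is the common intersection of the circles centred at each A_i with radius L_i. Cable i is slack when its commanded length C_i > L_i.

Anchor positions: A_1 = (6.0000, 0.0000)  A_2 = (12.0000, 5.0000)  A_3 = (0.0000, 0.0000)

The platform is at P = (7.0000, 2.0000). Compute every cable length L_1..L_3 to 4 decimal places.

(2.2361, 5.8310, 7.2801)

L_1: Δ = A_1−P = (-1.0000, -2.0000) → ‖Δ‖ = √5.0000 = 2.2361
L_2: Δ = A_2−P = (5.0000, 3.0000) → ‖Δ‖ = √34.0000 = 5.8310
L_3: Δ = A_3−P = (-7.0000, -2.0000) → ‖Δ‖ = √53.0000 = 7.2801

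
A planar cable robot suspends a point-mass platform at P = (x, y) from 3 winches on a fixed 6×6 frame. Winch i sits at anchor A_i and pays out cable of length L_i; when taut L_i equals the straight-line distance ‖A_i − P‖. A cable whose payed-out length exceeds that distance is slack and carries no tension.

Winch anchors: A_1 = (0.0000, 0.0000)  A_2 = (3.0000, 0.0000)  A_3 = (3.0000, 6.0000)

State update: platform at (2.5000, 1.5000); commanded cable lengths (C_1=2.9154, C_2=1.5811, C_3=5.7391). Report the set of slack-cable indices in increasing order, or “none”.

3

cable 1: L_1 = ‖A_1−P‖ = 2.9155;  C_1 = 2.9154 → taut
cable 2: L_2 = ‖A_2−P‖ = 1.5811;  C_2 = 1.5811 → taut
cable 3: L_3 = ‖A_3−P‖ = 4.5277;  C_3 = 5.7391 → slack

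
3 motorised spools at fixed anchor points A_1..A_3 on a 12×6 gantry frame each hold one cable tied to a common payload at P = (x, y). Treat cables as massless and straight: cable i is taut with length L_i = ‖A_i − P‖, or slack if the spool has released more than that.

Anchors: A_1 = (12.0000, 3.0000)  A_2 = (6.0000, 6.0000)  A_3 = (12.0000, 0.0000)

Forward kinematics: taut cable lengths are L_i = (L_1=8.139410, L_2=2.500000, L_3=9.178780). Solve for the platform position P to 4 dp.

circle eqns → linear via eq_j − eq_1; set c_j = A_j·A_j − L_j²
c_1 = 144.0000+9.0000−66.2500 = 86.7500
12.0000·x − 6.0000·y = c_1−c_2 = 21.0000
0.0000·x + 6.0000·y = c_1−c_3 = 27.0000
solve first two rows → x=4.0000, y=4.5000

(4.0000, 4.5000)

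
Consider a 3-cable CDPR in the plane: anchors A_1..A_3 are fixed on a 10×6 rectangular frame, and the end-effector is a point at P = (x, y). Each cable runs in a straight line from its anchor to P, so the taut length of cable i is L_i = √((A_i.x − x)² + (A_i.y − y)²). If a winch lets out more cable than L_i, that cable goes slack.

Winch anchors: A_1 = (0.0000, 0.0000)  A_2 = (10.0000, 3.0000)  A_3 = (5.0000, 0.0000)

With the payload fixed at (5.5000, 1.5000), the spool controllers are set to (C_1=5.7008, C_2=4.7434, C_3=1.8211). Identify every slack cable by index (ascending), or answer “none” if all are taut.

3

i=1: geometric 5.7009 vs commanded 5.7008 ⇒ taut
i=2: geometric 4.7434 vs commanded 4.7434 ⇒ taut
i=3: geometric 1.5811 vs commanded 1.8211 ⇒ slack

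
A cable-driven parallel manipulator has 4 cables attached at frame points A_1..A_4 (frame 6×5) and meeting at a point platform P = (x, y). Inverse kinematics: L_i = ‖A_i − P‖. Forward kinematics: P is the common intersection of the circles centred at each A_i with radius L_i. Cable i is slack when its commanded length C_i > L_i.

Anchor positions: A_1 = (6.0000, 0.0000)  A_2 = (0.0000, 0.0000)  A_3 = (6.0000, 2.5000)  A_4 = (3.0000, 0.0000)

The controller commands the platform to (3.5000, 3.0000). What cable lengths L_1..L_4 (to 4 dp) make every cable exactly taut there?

L_1: Δ = A_1−P = (2.5000, -3.0000) → ‖Δ‖ = √15.2500 = 3.9051
L_2: Δ = A_2−P = (-3.5000, -3.0000) → ‖Δ‖ = √21.2500 = 4.6098
L_3: Δ = A_3−P = (2.5000, -0.5000) → ‖Δ‖ = √6.5000 = 2.5495
L_4: Δ = A_4−P = (-0.5000, -3.0000) → ‖Δ‖ = √9.2500 = 3.0414

(3.9051, 4.6098, 2.5495, 3.0414)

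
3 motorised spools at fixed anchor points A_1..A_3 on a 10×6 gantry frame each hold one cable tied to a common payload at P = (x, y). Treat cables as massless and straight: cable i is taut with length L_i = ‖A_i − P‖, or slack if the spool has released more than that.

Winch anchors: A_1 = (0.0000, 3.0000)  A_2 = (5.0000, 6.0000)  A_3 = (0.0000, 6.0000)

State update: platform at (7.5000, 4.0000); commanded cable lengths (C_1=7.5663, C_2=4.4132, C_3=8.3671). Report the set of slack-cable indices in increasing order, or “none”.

i=1: geometric 7.5664 vs commanded 7.5663 ⇒ taut
i=2: geometric 3.2016 vs commanded 4.4132 ⇒ slack
i=3: geometric 7.7621 vs commanded 8.3671 ⇒ slack

2, 3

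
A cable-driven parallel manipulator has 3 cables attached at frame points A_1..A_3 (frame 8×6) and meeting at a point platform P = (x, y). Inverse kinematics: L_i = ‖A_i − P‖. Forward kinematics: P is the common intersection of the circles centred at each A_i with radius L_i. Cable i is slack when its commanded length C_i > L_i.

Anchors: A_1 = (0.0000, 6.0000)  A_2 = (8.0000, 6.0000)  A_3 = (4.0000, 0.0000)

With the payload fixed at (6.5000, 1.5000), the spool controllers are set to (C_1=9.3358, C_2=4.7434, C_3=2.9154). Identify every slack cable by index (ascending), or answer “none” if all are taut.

cable 1: √((-6.5000)²+(4.5000)²)=7.9057, C_1=9.3358: slack
cable 2: √((1.5000)²+(4.5000)²)=4.7434, C_2=4.7434: taut
cable 3: √((-2.5000)²+(-1.5000)²)=2.9155, C_3=2.9154: taut

1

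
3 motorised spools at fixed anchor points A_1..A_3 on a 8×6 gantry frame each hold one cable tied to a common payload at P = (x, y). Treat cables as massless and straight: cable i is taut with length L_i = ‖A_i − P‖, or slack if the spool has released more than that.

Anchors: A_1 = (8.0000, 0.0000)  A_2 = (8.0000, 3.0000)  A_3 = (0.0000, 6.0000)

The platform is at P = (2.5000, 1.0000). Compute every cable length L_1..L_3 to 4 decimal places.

L_1: Δ = A_1−P = (5.5000, -1.0000) → ‖Δ‖ = √31.2500 = 5.5902
L_2: Δ = A_2−P = (5.5000, 2.0000) → ‖Δ‖ = √34.2500 = 5.8523
L_3: Δ = A_3−P = (-2.5000, 5.0000) → ‖Δ‖ = √31.2500 = 5.5902

(5.5902, 5.8523, 5.5902)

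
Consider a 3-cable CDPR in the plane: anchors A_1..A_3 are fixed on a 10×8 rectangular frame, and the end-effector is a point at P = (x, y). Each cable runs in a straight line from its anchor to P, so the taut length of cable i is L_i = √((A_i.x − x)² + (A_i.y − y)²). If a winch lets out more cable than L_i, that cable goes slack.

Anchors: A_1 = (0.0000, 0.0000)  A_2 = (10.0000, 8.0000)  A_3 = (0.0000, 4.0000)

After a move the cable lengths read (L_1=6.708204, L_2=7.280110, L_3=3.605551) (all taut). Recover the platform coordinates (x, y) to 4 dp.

(3.0000, 6.0000)

expand ‖A_i−P‖²=L_i² and subtract eq 1 (k_i ≔ ‖A_i‖²−L_i²)
k_1 = 0.0000+0.0000−45.0000 = -45.0000
eq1−eq2 → [-20.0000  -16.0000]·P = -156.0000
eq1−eq3 → [0.0000  -8.0000]·P = -48.0000
2×2 solve → P = (3.0000, 6.0000)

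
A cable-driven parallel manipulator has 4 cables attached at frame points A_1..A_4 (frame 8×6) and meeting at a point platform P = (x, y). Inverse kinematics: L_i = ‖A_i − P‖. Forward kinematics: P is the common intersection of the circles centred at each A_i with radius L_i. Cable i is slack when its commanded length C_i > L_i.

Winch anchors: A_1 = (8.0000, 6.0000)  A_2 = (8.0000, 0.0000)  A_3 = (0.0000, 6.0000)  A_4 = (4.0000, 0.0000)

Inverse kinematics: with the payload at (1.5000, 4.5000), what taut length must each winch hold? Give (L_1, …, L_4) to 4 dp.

L_1: Δ = A_1−P = (6.5000, 1.5000) → ‖Δ‖ = √44.5000 = 6.6708
L_2: Δ = A_2−P = (6.5000, -4.5000) → ‖Δ‖ = √62.5000 = 7.9057
L_3: Δ = A_3−P = (-1.5000, 1.5000) → ‖Δ‖ = √4.5000 = 2.1213
L_4: Δ = A_4−P = (2.5000, -4.5000) → ‖Δ‖ = √26.5000 = 5.1478

(6.6708, 7.9057, 2.1213, 5.1478)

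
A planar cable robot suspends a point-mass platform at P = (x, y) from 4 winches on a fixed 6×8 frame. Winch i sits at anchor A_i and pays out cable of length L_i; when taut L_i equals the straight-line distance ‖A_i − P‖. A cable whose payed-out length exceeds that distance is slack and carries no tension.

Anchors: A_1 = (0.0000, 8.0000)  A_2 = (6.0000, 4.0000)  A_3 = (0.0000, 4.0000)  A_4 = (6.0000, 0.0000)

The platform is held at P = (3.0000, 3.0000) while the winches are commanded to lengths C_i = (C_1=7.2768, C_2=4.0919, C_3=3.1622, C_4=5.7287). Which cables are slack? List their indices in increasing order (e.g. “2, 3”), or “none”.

1, 2, 4

i=1: geometric 5.8310 vs commanded 7.2768 ⇒ slack
i=2: geometric 3.1623 vs commanded 4.0919 ⇒ slack
i=3: geometric 3.1623 vs commanded 3.1622 ⇒ taut
i=4: geometric 4.2426 vs commanded 5.7287 ⇒ slack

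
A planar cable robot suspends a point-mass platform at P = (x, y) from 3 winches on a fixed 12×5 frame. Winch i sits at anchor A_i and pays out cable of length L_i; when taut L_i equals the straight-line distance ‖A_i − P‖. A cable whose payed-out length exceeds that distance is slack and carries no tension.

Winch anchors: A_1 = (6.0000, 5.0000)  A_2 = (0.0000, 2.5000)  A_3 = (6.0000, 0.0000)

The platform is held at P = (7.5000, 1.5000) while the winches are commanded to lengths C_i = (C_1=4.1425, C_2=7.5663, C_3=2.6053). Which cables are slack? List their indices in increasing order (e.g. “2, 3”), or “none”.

i=1: geometric 3.8079 vs commanded 4.1425 ⇒ slack
i=2: geometric 7.5664 vs commanded 7.5663 ⇒ taut
i=3: geometric 2.1213 vs commanded 2.6053 ⇒ slack

1, 3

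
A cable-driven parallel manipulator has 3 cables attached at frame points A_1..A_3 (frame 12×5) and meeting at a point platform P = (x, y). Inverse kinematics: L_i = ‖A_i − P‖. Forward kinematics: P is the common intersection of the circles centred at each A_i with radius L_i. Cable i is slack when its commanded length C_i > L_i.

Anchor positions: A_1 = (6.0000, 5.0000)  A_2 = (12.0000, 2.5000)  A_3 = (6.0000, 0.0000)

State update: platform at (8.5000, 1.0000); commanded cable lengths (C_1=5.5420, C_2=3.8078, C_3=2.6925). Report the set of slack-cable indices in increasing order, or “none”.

1

cable 1: L_1 = ‖A_1−P‖ = 4.7170;  C_1 = 5.5420 → slack
cable 2: L_2 = ‖A_2−P‖ = 3.8079;  C_2 = 3.8078 → taut
cable 3: L_3 = ‖A_3−P‖ = 2.6926;  C_3 = 2.6925 → taut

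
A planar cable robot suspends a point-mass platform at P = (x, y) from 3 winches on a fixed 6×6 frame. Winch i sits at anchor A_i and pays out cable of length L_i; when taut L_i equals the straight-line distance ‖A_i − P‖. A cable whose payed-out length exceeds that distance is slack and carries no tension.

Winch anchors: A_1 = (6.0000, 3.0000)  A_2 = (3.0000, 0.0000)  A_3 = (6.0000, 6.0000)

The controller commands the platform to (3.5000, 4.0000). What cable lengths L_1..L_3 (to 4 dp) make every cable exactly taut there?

(2.6926, 4.0311, 3.2016)

cable 1: Δx=2.5000, Δy=-1.0000; L_1 = √(Δx²+Δy²) = 2.6926
cable 2: Δx=-0.5000, Δy=-4.0000; L_2 = √(Δx²+Δy²) = 4.0311
cable 3: Δx=2.5000, Δy=2.0000; L_3 = √(Δx²+Δy²) = 3.2016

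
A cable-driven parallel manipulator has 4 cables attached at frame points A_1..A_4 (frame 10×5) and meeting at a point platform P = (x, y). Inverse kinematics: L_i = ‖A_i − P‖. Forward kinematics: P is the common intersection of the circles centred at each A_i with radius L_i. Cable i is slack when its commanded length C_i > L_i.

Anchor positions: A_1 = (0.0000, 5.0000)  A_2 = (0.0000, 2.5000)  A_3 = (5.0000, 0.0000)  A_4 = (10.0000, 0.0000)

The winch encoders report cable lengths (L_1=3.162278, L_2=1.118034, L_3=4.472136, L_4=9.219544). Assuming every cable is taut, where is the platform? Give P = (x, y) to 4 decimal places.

circle eqns → linear via eq_j − eq_1; set k_j = A_j·A_j − L_j²
k_1 = 0.0000+25.0000−10.0000 = 15.0000
0.0000·x + 5.0000·y = k_1−k_2 = 10.0000
-10.0000·x + 10.0000·y = k_1−k_3 = 10.0000
-20.0000·x + 10.0000·y = k_1−k_4 = 0.0000
solve first two rows → x=1.0000, y=2.0000
check cable 4: ‖A_4−P‖² = 85.0000 ≈ L_4² = 85.0000 ✓

(1.0000, 2.0000)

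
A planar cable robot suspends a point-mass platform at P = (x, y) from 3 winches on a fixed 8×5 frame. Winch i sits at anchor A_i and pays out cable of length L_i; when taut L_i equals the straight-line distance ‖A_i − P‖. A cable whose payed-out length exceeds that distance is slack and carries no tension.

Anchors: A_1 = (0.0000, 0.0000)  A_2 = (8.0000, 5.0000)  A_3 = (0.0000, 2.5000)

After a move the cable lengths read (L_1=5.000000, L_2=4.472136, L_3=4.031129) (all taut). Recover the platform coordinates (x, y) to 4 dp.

each cable: (A_i−P)·(A_i−P) = L_i²; let k_i = ‖A_i‖²−L_i²
k_1 = 0.0000+0.0000−25.0000 = -25.0000
row 1: -16.0000x − 10.0000y = -94.0000  (k_2=69.0000)
row 2: 0.0000x − 5.0000y = -15.0000  (k_3=-10.0000)
Cramer on rows 1–2 → x = 4.0000, y = 3.0000

(4.0000, 3.0000)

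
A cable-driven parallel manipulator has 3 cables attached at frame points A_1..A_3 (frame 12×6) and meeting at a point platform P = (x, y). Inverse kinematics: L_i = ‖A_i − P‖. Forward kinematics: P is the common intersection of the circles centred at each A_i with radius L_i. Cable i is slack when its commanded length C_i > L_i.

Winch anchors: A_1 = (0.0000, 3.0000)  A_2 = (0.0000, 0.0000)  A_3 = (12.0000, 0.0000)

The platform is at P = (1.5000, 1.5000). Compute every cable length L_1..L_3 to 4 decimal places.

(2.1213, 2.1213, 10.6066)

L_1 = √((0.0000−1.5000)² + (3.0000−1.5000)²) = 2.1213
L_2 = √((0.0000−1.5000)² + (0.0000−1.5000)²) = 2.1213
L_3 = √((12.0000−1.5000)² + (0.0000−1.5000)²) = 10.6066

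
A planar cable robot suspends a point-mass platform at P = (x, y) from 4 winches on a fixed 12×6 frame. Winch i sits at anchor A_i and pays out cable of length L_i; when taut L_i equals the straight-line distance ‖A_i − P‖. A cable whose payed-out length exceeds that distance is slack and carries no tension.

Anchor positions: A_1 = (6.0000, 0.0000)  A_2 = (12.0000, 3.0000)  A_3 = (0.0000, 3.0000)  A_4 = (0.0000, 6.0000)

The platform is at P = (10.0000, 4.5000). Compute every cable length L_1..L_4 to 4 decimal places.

(6.0208, 2.5000, 10.1119, 10.1119)

L_1: Δ = A_1−P = (-4.0000, -4.5000) → ‖Δ‖ = √36.2500 = 6.0208
L_2: Δ = A_2−P = (2.0000, -1.5000) → ‖Δ‖ = √6.2500 = 2.5000
L_3: Δ = A_3−P = (-10.0000, -1.5000) → ‖Δ‖ = √102.2500 = 10.1119
L_4: Δ = A_4−P = (-10.0000, 1.5000) → ‖Δ‖ = √102.2500 = 10.1119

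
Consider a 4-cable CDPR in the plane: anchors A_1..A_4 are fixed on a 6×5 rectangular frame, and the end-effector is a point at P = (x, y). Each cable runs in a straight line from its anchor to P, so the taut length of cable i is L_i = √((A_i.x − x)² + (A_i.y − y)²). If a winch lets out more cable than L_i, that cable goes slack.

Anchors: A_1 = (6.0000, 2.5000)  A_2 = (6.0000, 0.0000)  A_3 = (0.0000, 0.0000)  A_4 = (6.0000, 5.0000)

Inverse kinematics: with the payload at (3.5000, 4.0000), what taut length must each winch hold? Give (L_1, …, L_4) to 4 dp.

L_1: Δ = A_1−P = (2.5000, -1.5000) → ‖Δ‖ = √8.5000 = 2.9155
L_2: Δ = A_2−P = (2.5000, -4.0000) → ‖Δ‖ = √22.2500 = 4.7170
L_3: Δ = A_3−P = (-3.5000, -4.0000) → ‖Δ‖ = √28.2500 = 5.3151
L_4: Δ = A_4−P = (2.5000, 1.0000) → ‖Δ‖ = √7.2500 = 2.6926

(2.9155, 4.7170, 5.3151, 2.6926)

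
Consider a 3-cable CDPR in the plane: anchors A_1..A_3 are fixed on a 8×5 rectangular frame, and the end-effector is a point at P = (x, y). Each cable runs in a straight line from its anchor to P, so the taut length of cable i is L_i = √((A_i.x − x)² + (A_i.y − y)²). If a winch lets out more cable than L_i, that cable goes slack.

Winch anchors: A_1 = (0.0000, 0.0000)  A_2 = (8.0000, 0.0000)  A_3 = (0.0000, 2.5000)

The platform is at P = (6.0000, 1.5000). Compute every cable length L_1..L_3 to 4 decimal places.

cable 1: Δx=-6.0000, Δy=-1.5000; L_1 = √(Δx²+Δy²) = 6.1847
cable 2: Δx=2.0000, Δy=-1.5000; L_2 = √(Δx²+Δy²) = 2.5000
cable 3: Δx=-6.0000, Δy=1.0000; L_3 = √(Δx²+Δy²) = 6.0828

(6.1847, 2.5000, 6.0828)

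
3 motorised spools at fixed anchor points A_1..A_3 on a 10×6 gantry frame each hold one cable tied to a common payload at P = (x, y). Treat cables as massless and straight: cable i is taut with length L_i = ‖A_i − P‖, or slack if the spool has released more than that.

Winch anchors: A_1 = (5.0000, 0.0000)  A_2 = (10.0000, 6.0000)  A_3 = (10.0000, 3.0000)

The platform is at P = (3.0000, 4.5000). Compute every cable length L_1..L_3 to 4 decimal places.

L_1: Δ = A_1−P = (2.0000, -4.5000) → ‖Δ‖ = √24.2500 = 4.9244
L_2: Δ = A_2−P = (7.0000, 1.5000) → ‖Δ‖ = √51.2500 = 7.1589
L_3: Δ = A_3−P = (7.0000, -1.5000) → ‖Δ‖ = √51.2500 = 7.1589

(4.9244, 7.1589, 7.1589)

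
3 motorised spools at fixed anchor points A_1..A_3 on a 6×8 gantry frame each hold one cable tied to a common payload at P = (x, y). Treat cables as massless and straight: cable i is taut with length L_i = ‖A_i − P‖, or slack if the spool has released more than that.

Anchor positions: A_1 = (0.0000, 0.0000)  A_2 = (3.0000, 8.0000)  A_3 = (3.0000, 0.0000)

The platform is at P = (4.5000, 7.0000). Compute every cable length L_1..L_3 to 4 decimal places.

L_1: Δ = A_1−P = (-4.5000, -7.0000) → ‖Δ‖ = √69.2500 = 8.3217
L_2: Δ = A_2−P = (-1.5000, 1.0000) → ‖Δ‖ = √3.2500 = 1.8028
L_3: Δ = A_3−P = (-1.5000, -7.0000) → ‖Δ‖ = √51.2500 = 7.1589

(8.3217, 1.8028, 7.1589)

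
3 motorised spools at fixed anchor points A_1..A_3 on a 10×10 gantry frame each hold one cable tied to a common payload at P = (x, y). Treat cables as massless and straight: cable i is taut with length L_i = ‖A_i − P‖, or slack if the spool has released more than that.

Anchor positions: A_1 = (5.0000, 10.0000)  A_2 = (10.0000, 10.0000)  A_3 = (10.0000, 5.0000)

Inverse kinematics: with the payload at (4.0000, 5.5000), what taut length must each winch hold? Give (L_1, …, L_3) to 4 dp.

(4.6098, 7.5000, 6.0208)

L_1 = √((5.0000−4.0000)² + (10.0000−5.5000)²) = 4.6098
L_2 = √((10.0000−4.0000)² + (10.0000−5.5000)²) = 7.5000
L_3 = √((10.0000−4.0000)² + (5.0000−5.5000)²) = 6.0208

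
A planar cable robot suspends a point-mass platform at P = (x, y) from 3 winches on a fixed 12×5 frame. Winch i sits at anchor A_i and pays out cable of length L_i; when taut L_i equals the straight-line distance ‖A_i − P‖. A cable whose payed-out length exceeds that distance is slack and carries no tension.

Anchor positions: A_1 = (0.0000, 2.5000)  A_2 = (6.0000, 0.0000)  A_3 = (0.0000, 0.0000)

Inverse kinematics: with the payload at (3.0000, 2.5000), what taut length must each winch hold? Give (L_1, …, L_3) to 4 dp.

(3.0000, 3.9051, 3.9051)

L_1: Δ = A_1−P = (-3.0000, 0.0000) → ‖Δ‖ = √9.0000 = 3.0000
L_2: Δ = A_2−P = (3.0000, -2.5000) → ‖Δ‖ = √15.2500 = 3.9051
L_3: Δ = A_3−P = (-3.0000, -2.5000) → ‖Δ‖ = √15.2500 = 3.9051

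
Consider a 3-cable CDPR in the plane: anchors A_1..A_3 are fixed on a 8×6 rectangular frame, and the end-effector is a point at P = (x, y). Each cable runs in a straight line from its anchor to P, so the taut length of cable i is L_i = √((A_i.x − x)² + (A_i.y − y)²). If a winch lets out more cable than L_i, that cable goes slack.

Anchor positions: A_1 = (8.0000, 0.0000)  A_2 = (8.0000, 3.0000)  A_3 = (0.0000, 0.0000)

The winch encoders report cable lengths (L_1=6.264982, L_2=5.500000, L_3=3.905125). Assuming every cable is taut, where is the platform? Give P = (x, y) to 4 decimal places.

(2.5000, 3.0000)

expand ‖A_i−P‖²=L_i² and subtract eq 1 (k_i ≔ ‖A_i‖²−L_i²)
k_1 = 64.0000+0.0000−39.2500 = 24.7500
eq1−eq2 → [0.0000  -6.0000]·P = -18.0000
eq1−eq3 → [16.0000  0.0000]·P = 40.0000
2×2 solve → P = (2.5000, 3.0000)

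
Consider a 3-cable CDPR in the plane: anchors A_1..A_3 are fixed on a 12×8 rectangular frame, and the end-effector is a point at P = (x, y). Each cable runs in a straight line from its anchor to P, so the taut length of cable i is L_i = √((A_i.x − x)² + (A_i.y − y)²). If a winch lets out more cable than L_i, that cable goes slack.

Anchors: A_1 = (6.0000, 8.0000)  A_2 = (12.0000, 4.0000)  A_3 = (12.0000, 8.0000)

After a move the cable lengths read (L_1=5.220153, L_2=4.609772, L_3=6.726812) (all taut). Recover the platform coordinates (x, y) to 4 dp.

(7.5000, 3.0000)

each cable: (A_i−P)·(A_i−P) = L_i²; let k_i = ‖A_i‖²−L_i²
k_1 = 36.0000+64.0000−27.2500 = 72.7500
row 1: -12.0000x + 8.0000y = -66.0000  (k_2=138.7500)
row 2: -12.0000x + 0.0000y = -90.0000  (k_3=162.7500)
Cramer on rows 1–2 → x = 7.5000, y = 3.0000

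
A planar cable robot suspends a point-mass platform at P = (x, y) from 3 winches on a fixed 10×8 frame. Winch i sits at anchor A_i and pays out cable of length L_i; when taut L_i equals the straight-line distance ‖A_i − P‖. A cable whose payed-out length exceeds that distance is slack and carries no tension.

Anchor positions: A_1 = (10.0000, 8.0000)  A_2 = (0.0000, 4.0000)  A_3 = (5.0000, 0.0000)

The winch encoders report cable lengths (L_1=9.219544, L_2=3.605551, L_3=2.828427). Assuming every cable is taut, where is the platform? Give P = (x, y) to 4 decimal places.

expand ‖A_i−P‖²=L_i² and subtract eq 1 (c_i ≔ ‖A_i‖²−L_i²)
c_1 = 100.0000+64.0000−85.0000 = 79.0000
eq1−eq2 → [20.0000  8.0000]·P = 76.0000
eq1−eq3 → [10.0000  16.0000]·P = 62.0000
2×2 solve → P = (3.0000, 2.0000)

(3.0000, 2.0000)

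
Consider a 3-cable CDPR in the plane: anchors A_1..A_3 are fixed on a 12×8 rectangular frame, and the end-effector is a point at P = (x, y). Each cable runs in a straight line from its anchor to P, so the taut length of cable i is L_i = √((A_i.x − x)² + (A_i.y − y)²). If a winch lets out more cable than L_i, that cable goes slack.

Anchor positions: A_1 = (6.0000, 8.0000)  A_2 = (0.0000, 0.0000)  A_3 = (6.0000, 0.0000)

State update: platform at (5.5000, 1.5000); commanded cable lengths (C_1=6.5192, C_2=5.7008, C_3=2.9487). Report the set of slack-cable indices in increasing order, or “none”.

3

i=1: geometric 6.5192 vs commanded 6.5192 ⇒ taut
i=2: geometric 5.7009 vs commanded 5.7008 ⇒ taut
i=3: geometric 1.5811 vs commanded 2.9487 ⇒ slack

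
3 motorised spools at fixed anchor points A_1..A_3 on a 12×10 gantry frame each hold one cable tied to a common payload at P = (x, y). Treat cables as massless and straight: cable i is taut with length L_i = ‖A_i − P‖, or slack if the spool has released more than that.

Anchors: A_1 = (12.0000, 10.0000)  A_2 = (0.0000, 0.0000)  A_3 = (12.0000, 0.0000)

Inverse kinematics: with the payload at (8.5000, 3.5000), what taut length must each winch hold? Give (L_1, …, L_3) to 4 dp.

(7.3824, 9.1924, 4.9497)

L_1: Δ = A_1−P = (3.5000, 6.5000) → ‖Δ‖ = √54.5000 = 7.3824
L_2: Δ = A_2−P = (-8.5000, -3.5000) → ‖Δ‖ = √84.5000 = 9.1924
L_3: Δ = A_3−P = (3.5000, -3.5000) → ‖Δ‖ = √24.5000 = 4.9497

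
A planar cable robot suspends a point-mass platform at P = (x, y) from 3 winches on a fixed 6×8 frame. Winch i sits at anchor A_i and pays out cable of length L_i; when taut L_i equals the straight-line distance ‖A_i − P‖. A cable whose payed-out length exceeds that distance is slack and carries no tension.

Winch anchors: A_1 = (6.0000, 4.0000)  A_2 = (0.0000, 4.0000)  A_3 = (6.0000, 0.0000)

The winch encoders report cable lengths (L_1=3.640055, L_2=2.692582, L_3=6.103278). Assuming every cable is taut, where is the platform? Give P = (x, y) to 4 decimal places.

(2.5000, 5.0000)

each cable: (A_i−P)·(A_i−P) = L_i²; let q_i = ‖A_i‖²−L_i²
q_1 = 36.0000+16.0000−13.2500 = 38.7500
row 1: 12.0000x + 0.0000y = 30.0000  (q_2=8.7500)
row 2: 0.0000x + 8.0000y = 40.0000  (q_3=-1.2500)
Cramer on rows 1–2 → x = 2.5000, y = 5.0000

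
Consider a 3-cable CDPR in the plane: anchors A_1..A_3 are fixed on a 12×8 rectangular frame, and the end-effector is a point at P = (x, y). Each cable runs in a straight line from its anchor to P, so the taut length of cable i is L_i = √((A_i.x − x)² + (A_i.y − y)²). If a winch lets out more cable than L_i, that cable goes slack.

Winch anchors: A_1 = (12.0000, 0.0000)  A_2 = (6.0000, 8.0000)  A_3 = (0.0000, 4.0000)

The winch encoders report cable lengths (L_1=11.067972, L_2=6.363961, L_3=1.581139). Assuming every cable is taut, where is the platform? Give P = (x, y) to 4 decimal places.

(1.5000, 3.5000)

expand ‖A_i−P‖²=L_i² and subtract eq 1 (q_i ≔ ‖A_i‖²−L_i²)
q_1 = 144.0000+0.0000−122.5000 = 21.5000
eq1−eq2 → [12.0000  -16.0000]·P = -38.0000
eq1−eq3 → [24.0000  -8.0000]·P = 8.0000
2×2 solve → P = (1.5000, 3.5000)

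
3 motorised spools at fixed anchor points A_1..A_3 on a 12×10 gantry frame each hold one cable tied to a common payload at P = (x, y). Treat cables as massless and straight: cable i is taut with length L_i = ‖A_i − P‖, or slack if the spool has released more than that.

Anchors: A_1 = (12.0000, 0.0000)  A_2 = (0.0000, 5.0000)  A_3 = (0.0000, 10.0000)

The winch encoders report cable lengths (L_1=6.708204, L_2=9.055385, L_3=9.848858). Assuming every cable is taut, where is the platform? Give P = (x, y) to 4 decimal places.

(9.0000, 6.0000)

circle eqns → linear via eq_j − eq_1; set c_j = A_j·A_j − L_j²
c_1 = 144.0000+0.0000−45.0000 = 99.0000
24.0000·x − 10.0000·y = c_1−c_2 = 156.0000
24.0000·x − 20.0000·y = c_1−c_3 = 96.0000
solve first two rows → x=9.0000, y=6.0000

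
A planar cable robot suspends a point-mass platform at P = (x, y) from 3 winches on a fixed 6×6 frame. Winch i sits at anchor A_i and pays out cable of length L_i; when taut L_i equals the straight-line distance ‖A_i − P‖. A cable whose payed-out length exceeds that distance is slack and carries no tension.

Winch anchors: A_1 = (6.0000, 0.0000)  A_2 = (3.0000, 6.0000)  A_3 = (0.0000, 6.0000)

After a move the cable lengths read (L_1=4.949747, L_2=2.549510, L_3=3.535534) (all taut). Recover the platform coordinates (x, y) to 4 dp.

circle eqns → linear via eq_j − eq_1; set k_j = A_j·A_j − L_j²
k_1 = 36.0000+0.0000−24.5000 = 11.5000
6.0000·x − 12.0000·y = k_1−k_2 = -27.0000
12.0000·x − 12.0000·y = k_1−k_3 = -12.0000
solve first two rows → x=2.5000, y=3.5000

(2.5000, 3.5000)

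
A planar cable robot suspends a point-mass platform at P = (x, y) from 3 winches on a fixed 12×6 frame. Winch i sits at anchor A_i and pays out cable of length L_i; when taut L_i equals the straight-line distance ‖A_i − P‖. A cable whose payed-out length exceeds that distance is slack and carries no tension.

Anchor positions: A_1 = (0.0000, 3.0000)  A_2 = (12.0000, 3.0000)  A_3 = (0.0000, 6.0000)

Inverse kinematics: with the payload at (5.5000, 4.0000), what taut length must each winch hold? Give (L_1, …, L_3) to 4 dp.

L_1: Δ = A_1−P = (-5.5000, -1.0000) → ‖Δ‖ = √31.2500 = 5.5902
L_2: Δ = A_2−P = (6.5000, -1.0000) → ‖Δ‖ = √43.2500 = 6.5765
L_3: Δ = A_3−P = (-5.5000, 2.0000) → ‖Δ‖ = √34.2500 = 5.8523

(5.5902, 6.5765, 5.8523)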